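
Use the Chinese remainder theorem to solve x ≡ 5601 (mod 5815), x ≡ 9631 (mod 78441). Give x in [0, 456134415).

387115966

Write x = 5601 + 5815·k. Then 5815·k ≡ 9631 − 5601 ≡ 4030 (mod 78441).
Need 5815⁻¹ mod 78441. Extended Euclid on (78441, 5815):
78441 = 13·5815 + 2846
5815 = 2·2846 + 123
2846 = 23·123 + 17
123 = 7·17 + 4
17 = 4·4 + 1
4 = 4·1 + 0
Back-substitute:
1 = 17 − 4·4
1 = −4·123 + 29·17
1 = 29·2846 − 671·123
1 = −671·5815 + 1371·2846
1 = 1371·78441 − 18494·5815
5815⁻¹ ≡ 59947 (mod 78441), so k ≡ 59947·4030 ≡ 66571 (mod 78441).
x = 5601 + 5815·66571 = 387115966.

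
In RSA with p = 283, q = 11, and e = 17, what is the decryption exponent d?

1493

φ(n) = (p−1)(q−1) = 282·10 = 2820.
Need d with 17·d ≡ 1 (mod 2820). Apply the extended Euclidean algorithm:
2820 = 165×17 + 15
17 = 1×15 + 2
15 = 7×2 + 1
2 = 2×1 + 0
Back-substitute:
1 = 15 − 7·2
1 = −7·17 + 8·15
1 = 8·2820 − 1327·17
So 17·(-1327) ≡ 1 (mod 2820), hence d ≡ -1327 ≡ 1493 (mod 2820).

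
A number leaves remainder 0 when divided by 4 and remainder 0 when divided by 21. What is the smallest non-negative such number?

Write x = 0 + 4·k. Then 4·k ≡ 0 − 0 ≡ 0 (mod 21).
Need 4⁻¹ mod 21. Extended Euclid on (21, 4):
21 = 5×4 + 1
4 = 4×1 + 0
Back-substitute:
1 = 21 − 5·4
4⁻¹ ≡ 16 (mod 21), so k ≡ 16·0 ≡ 0 (mod 21).
x = 0 + 4·0 = 0.

0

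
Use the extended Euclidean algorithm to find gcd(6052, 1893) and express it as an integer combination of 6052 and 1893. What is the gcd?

Apply Euclid's algorithm to 6052 and 1893:
6052 = 3×1893 + 373
1893 = 5×373 + 28
373 = 13×28 + 9
28 = 3×9 + 1
9 = 9×1 + 0
gcd(6052, 1893) = 1.
Back-substituting:
1 = 28 − 3·9
1 = −3·373 + 40·28
1 = 40·1893 − 203·373
1 = −203·6052 + 649·1893
So 1 = (-203)·6052 + (649)·1893.

1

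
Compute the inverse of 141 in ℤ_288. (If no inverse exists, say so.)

no inverse exists

Compute gcd(141, 288):
288 = 2·141 + 6
141 = 23·6 + 3
6 = 2·3 + 0
gcd(141, 288) = 3 ≠ 1, so 141 has no multiplicative inverse modulo 288.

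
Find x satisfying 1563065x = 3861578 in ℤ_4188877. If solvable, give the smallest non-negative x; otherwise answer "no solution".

First find gcd(1563065, 4188877):
4188877 = 2*1563065 + 1062747
1563065 = 1*1062747 + 500318
1062747 = 2*500318 + 62111
500318 = 8*62111 + 3430
62111 = 18*3430 + 371
3430 = 9*371 + 91
371 = 4*91 + 7
91 = 13*7 + 0
gcd = 7 and 7 | 3861578, so solutions exist. Divide through by 7: 223295x ≡ 551654 (mod 598411).
Now find 223295⁻¹ mod 598411:
598411 = 2·223295 + 151821
223295 = 1·151821 + 71474
151821 = 2·71474 + 8873
71474 = 8·8873 + 490
8873 = 18·490 + 53
490 = 9·53 + 13
53 = 4·13 + 1
13 = 13·1 + 0
Back-substitute:
1 = 53 − 4·13
1 = −4·490 + 37·53
1 = 37·8873 − 670·490
1 = −670·71474 + 5397·8873
1 = 5397·151821 − 11464·71474
1 = −11464·223295 + 16861·151821
1 = 16861·598411 − 45186·223295
So 223295·(-45186) ≡ 1 (mod 598411), i.e. 223295⁻¹ ≡ 553225.
Then x ≡ 553225·551654 ≡ 370972 (mod 598411); the smallest non-negative solution is x = 370972.

370972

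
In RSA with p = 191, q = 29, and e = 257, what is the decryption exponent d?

5113

φ(n) = (p−1)(q−1) = 190·28 = 5320.
Need d with 257·d ≡ 1 (mod 5320). Apply the extended Euclidean algorithm:
5320 = 20·257 + 180
257 = 1·180 + 77
180 = 2·77 + 26
77 = 2·26 + 25
26 = 1·25 + 1
25 = 25·1 + 0
Back-substitute:
1 = 26 − 25
1 = −77 + 3·26
1 = 3·180 − 7·77
1 = −7·257 + 10·180
1 = 10·5320 − 207·257
So 257·(-207) ≡ 1 (mod 5320), hence d ≡ -207 ≡ 5113 (mod 5320).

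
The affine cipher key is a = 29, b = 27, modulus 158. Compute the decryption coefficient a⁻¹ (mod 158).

gcd(158, 29) by repeated division:
158 = 5*29 + 13
29 = 2*13 + 3
13 = 4*3 + 1
3 = 3*1 + 0
Since gcd(29, 158) = 1, back-substitute to write 1 as a combination:
1 = 13 − 4·3
1 = −4·29 + 9·13
1 = 9·158 − 49·29
So 29·(-49) ≡ 1 (mod 158), and -49 ≡ 109 (mod 158).

109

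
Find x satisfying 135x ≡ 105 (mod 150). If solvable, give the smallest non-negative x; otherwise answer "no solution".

3

First find gcd(135, 150):
150 = 1·135 + 15
135 = 9·15 + 0
gcd = 15 and 15 | 105, so solutions exist. Divide through by 15: 9x ≡ 7 (mod 10).
Now find 9⁻¹ mod 10:
10 = 1×9 + 1
9 = 9×1 + 0
Back-substitute:
1 = 10 − 9
So 9·(-1) ≡ 1 (mod 10), i.e. 9⁻¹ ≡ 9.
Then x ≡ 9·7 ≡ 3 (mod 10); the smallest non-negative solution is x = 3.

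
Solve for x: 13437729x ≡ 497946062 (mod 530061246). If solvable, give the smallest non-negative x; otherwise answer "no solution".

gcd(13437729, 530061246):
530061246 = 39*13437729 + 5989815
13437729 = 2*5989815 + 1458099
5989815 = 4*1458099 + 157419
1458099 = 9*157419 + 41328
157419 = 3*41328 + 33435
41328 = 1*33435 + 7893
33435 = 4*7893 + 1863
7893 = 4*1863 + 441
1863 = 4*441 + 99
441 = 4*99 + 45
99 = 2*45 + 9
45 = 5*9 + 0
gcd = 9, but 9 ∤ 497946062, so the congruence has no solution.

no solution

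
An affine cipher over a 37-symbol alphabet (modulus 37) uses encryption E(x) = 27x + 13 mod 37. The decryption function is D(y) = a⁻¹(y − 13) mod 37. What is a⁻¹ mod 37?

11

Extended Euclidean algorithm:
37 = 1·27 + 10
27 = 2·10 + 7
10 = 1·7 + 3
7 = 2·3 + 1
3 = 3·1 + 0
Since gcd(27, 37) = 1, back-substitute to write 1 as a combination:
1 = 7 − 2·3
1 = −2·10 + 3·7
1 = 3·27 − 8·10
1 = −8·37 + 11·27
So 27·11 ≡ 1 (mod 37).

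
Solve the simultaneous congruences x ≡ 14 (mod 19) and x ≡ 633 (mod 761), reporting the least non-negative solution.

6721

Write x = 14 + 19·k. Then 19·k ≡ 633 − 14 ≡ 619 (mod 761).
Need 19⁻¹ mod 761. Extended Euclid on (761, 19):
761 = 40×19 + 1
19 = 19×1 + 0
Back-substitute:
1 = 761 − 40·19
19⁻¹ ≡ 721 (mod 761), so k ≡ 721·619 ≡ 353 (mod 761).
x = 14 + 19·353 = 6721.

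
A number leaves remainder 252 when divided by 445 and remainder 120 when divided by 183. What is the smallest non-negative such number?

Write x = 252 + 445·k. Then 445·k ≡ 120 − 252 ≡ 51 (mod 183).
Need 445⁻¹ mod 183. Extended Euclid on (183, 79):
183 = 2·79 + 25
79 = 3·25 + 4
25 = 6·4 + 1
4 = 4·1 + 0
Back-substitute:
1 = 25 − 6·4
1 = −6·79 + 19·25
1 = 19·183 − 44·79
445⁻¹ ≡ 139 (mod 183), so k ≡ 139·51 ≡ 135 (mod 183).
x = 252 + 445·135 = 60327.

60327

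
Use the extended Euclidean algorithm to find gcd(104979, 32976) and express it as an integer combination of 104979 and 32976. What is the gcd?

Apply Euclid's algorithm to 104979 and 32976:
104979 = 3×32976 + 6051
32976 = 5×6051 + 2721
6051 = 2×2721 + 609
2721 = 4×609 + 285
609 = 2×285 + 39
285 = 7×39 + 12
39 = 3×12 + 3
12 = 4×3 + 0
gcd(104979, 32976) = 3.
Back-substituting:
3 = 39 − 3·12
3 = −3·285 + 22·39
3 = 22·609 − 47·285
3 = −47·2721 + 210·609
3 = 210·6051 − 467·2721
3 = −467·32976 + 2545·6051
3 = 2545·104979 − 8102·32976
So 3 = (2545)·104979 + (-8102)·32976.

3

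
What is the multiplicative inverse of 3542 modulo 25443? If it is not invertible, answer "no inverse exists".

no inverse exists

Compute gcd(3542, 25443):
25443 = 7*3542 + 649
3542 = 5*649 + 297
649 = 2*297 + 55
297 = 5*55 + 22
55 = 2*22 + 11
22 = 2*11 + 0
Since gcd = 11 > 1, 3542 is not a unit mod 25443.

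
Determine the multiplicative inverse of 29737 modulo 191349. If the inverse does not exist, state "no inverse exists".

46864

Run Euclid on (191349, 29737):
191349 = 6·29737 + 12927
29737 = 2·12927 + 3883
12927 = 3·3883 + 1278
3883 = 3·1278 + 49
1278 = 26·49 + 4
49 = 12·4 + 1
4 = 4·1 + 0
gcd = 1, so the inverse exists. Back-substitute:
1 = 49 − 12·4
1 = −12·1278 + 313·49
1 = 313·3883 − 951·1278
1 = −951·12927 + 3166·3883
1 = 3166·29737 − 7283·12927
1 = −7283·191349 + 46864·29737
So 29737·46864 ≡ 1 (mod 191349).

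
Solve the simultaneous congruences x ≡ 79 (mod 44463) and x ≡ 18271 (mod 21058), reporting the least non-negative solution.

529732261

Write x = 79 + 44463·k. Then 44463·k ≡ 18271 − 79 ≡ 18192 (mod 21058).
Need 44463⁻¹ mod 21058. Extended Euclid on (21058, 2347):
21058 = 8·2347 + 2282
2347 = 1·2282 + 65
2282 = 35·65 + 7
65 = 9·7 + 2
7 = 3·2 + 1
2 = 2·1 + 0
Back-substitute:
1 = 7 − 3·2
1 = −3·65 + 28·7
1 = 28·2282 − 983·65
1 = −983·2347 + 1011·2282
1 = 1011·21058 − 9071·2347
44463⁻¹ ≡ 11987 (mod 21058), so k ≡ 11987·18192 ≡ 11914 (mod 21058).
x = 79 + 44463·11914 = 529732261.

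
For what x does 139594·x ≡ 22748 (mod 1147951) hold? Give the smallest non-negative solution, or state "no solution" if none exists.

no solution

gcd(139594, 1147951):
1147951 = 8·139594 + 31199
139594 = 4·31199 + 14798
31199 = 2·14798 + 1603
14798 = 9·1603 + 371
1603 = 4·371 + 119
371 = 3·119 + 14
119 = 8·14 + 7
14 = 2·7 + 0
gcd = 7, but 7 ∤ 22748, so the congruence has no solution.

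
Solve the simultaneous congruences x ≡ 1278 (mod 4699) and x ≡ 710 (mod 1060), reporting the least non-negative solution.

38870

Write x = 1278 + 4699·k. Then 4699·k ≡ 710 − 1278 ≡ 492 (mod 1060).
Need 4699⁻¹ mod 1060. Extended Euclid on (1060, 459):
1060 = 2·459 + 142
459 = 3·142 + 33
142 = 4·33 + 10
33 = 3·10 + 3
10 = 3·3 + 1
3 = 3·1 + 0
Back-substitute:
1 = 10 − 3·3
1 = −3·33 + 10·10
1 = 10·142 − 43·33
1 = −43·459 + 139·142
1 = 139·1060 − 321·459
4699⁻¹ ≡ 739 (mod 1060), so k ≡ 739·492 ≡ 8 (mod 1060).
x = 1278 + 4699·8 = 38870.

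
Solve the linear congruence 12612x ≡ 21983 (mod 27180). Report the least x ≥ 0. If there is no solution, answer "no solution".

gcd(12612, 27180):
27180 = 2·12612 + 1956
12612 = 6·1956 + 876
1956 = 2·876 + 204
876 = 4·204 + 60
204 = 3·60 + 24
60 = 2·24 + 12
24 = 2·12 + 0
gcd = 12, but 12 ∤ 21983, so the congruence has no solution.

no solution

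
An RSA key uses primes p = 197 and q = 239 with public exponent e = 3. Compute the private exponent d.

31099

φ(n) = (p−1)(q−1) = 196·238 = 46648.
Need d with 3·d ≡ 1 (mod 46648). Apply the extended Euclidean algorithm:
46648 = 15549·3 + 1
3 = 3·1 + 0
Back-substitute:
1 = 46648 − 15549·3
So 3·(-15549) ≡ 1 (mod 46648), hence d ≡ -15549 ≡ 31099 (mod 46648).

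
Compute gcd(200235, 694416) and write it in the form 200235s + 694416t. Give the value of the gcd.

Euclidean algorithm:
694416 = 3*200235 + 93711
200235 = 2*93711 + 12813
93711 = 7*12813 + 4020
12813 = 3*4020 + 753
4020 = 5*753 + 255
753 = 2*255 + 243
255 = 1*243 + 12
243 = 20*12 + 3
12 = 4*3 + 0
gcd(200235, 694416) = 3.
Express as a combination:
3 = 243 − 20·12
3 = −20·255 + 21·243
3 = 21·753 − 62·255
3 = −62·4020 + 331·753
3 = 331·12813 − 1055·4020
3 = −1055·93711 + 7716·12813
3 = 7716·200235 − 16487·93711
3 = −16487·694416 + 57177·200235
So 3 = (-16487)·694416 + (57177)·200235.

3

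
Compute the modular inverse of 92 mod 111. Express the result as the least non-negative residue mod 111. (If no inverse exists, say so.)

Extended Euclidean algorithm:
111 = 1·92 + 19
92 = 4·19 + 16
19 = 1·16 + 3
16 = 5·3 + 1
3 = 3·1 + 0
The gcd is 1. Working backward:
1 = 16 − 5·3
1 = −5·19 + 6·16
1 = 6·92 − 29·19
1 = −29·111 + 35·92
So 92·35 ≡ 1 (mod 111).

35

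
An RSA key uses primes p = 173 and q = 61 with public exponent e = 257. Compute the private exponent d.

8513

φ(n) = (p−1)(q−1) = 172·60 = 10320.
Need d with 257·d ≡ 1 (mod 10320). Apply the extended Euclidean algorithm:
10320 = 40×257 + 40
257 = 6×40 + 17
40 = 2×17 + 6
17 = 2×6 + 5
6 = 1×5 + 1
5 = 5×1 + 0
Back-substitute:
1 = 6 − 5
1 = −17 + 3·6
1 = 3·40 − 7·17
1 = −7·257 + 45·40
1 = 45·10320 − 1807·257
So 257·(-1807) ≡ 1 (mod 10320), hence d ≡ -1807 ≡ 8513 (mod 10320).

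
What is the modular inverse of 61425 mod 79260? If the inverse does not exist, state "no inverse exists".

Compute gcd(61425, 79260):
79260 = 1·61425 + 17835
61425 = 3·17835 + 7920
17835 = 2·7920 + 1995
7920 = 3·1995 + 1935
1995 = 1·1935 + 60
1935 = 32·60 + 15
60 = 4·15 + 0
Since gcd = 15 > 1, 61425 is not a unit mod 79260.

no inverse exists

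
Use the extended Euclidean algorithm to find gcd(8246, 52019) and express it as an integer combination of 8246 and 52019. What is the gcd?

Euclidean algorithm:
52019 = 6*8246 + 2543
8246 = 3*2543 + 617
2543 = 4*617 + 75
617 = 8*75 + 17
75 = 4*17 + 7
17 = 2*7 + 3
7 = 2*3 + 1
3 = 3*1 + 0
gcd(8246, 52019) = 1.
Back-substituting:
1 = 7 − 2·3
1 = −2·17 + 5·7
1 = 5·75 − 22·17
1 = −22·617 + 181·75
1 = 181·2543 − 746·617
1 = −746·8246 + 2419·2543
1 = 2419·52019 − 15260·8246
So 1 = (2419)·52019 + (-15260)·8246.

1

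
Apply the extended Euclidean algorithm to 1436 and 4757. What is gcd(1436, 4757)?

1

Euclidean algorithm:
4757 = 3·1436 + 449
1436 = 3·449 + 89
449 = 5·89 + 4
89 = 22·4 + 1
4 = 4·1 + 0
gcd(1436, 4757) = 1.
Express as a combination:
1 = 89 − 22·4
1 = −22·449 + 111·89
1 = 111·1436 − 355·449
1 = −355·4757 + 1176·1436
So 1 = (-355)·4757 + (1176)·1436.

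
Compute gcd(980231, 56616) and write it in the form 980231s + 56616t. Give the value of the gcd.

7

Apply Euclid's algorithm to 980231 and 56616:
980231 = 17*56616 + 17759
56616 = 3*17759 + 3339
17759 = 5*3339 + 1064
3339 = 3*1064 + 147
1064 = 7*147 + 35
147 = 4*35 + 7
35 = 5*7 + 0
gcd(980231, 56616) = 7.
Working backward:
7 = 147 − 4·35
7 = −4·1064 + 29·147
7 = 29·3339 − 91·1064
7 = −91·17759 + 484·3339
7 = 484·56616 − 1543·17759
7 = −1543·980231 + 26715·56616
So 7 = (-1543)·980231 + (26715)·56616.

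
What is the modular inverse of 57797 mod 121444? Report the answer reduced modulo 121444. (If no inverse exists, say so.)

4837

Extended Euclidean algorithm:
121444 = 2·57797 + 5850
57797 = 9·5850 + 5147
5850 = 1·5147 + 703
5147 = 7·703 + 226
703 = 3·226 + 25
226 = 9·25 + 1
25 = 25·1 + 0
gcd = 1, so the inverse exists. Back-substitute:
1 = 226 − 9·25
1 = −9·703 + 28·226
1 = 28·5147 − 205·703
1 = −205·5850 + 233·5147
1 = 233·57797 − 2302·5850
1 = −2302·121444 + 4837·57797
So 57797·4837 ≡ 1 (mod 121444).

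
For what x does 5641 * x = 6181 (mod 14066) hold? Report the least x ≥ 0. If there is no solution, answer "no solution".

3699

First find gcd(5641, 14066):
14066 = 2*5641 + 2784
5641 = 2*2784 + 73
2784 = 38*73 + 10
73 = 7*10 + 3
10 = 3*3 + 1
3 = 3*1 + 0
gcd = 1, so a unique solution mod 14066 exists.
Back-substitute for the Bézout coefficients:
1 = 10 − 3·3
1 = −3·73 + 22·10
1 = 22·2784 − 839·73
1 = −839·5641 + 1700·2784
1 = 1700·14066 − 4239·5641
So 5641·(-4239) ≡ 1 (mod 14066), giving 5641⁻¹ ≡ 9827.
x ≡ 5641⁻¹·6181 ≡ 9827·6181 ≡ 3699 (mod 14066).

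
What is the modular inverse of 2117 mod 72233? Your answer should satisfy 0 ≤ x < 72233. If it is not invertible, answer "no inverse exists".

15013

Run Euclid on (72233, 2117):
72233 = 34*2117 + 255
2117 = 8*255 + 77
255 = 3*77 + 24
77 = 3*24 + 5
24 = 4*5 + 4
5 = 1*4 + 1
4 = 4*1 + 0
The gcd is 1. Working backward:
1 = 5 − 4
1 = −24 + 5·5
1 = 5·77 − 16·24
1 = −16·255 + 53·77
1 = 53·2117 − 440·255
1 = −440·72233 + 15013·2117
So 2117·15013 ≡ 1 (mod 72233).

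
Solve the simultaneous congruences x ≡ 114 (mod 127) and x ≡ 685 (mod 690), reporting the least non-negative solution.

Write x = 114 + 127·k. Then 127·k ≡ 685 − 114 ≡ 571 (mod 690).
Need 127⁻¹ mod 690. Extended Euclid on (690, 127):
690 = 5*127 + 55
127 = 2*55 + 17
55 = 3*17 + 4
17 = 4*4 + 1
4 = 4*1 + 0
Back-substitute:
1 = 17 − 4·4
1 = −4·55 + 13·17
1 = 13·127 − 30·55
1 = −30·690 + 163·127
127⁻¹ ≡ 163 (mod 690), so k ≡ 163·571 ≡ 613 (mod 690).
x = 114 + 127·613 = 77965.

77965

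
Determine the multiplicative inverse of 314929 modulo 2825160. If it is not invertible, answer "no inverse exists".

2725369

Apply the Euclidean algorithm to 2825160 and 314929:
2825160 = 8*314929 + 305728
314929 = 1*305728 + 9201
305728 = 33*9201 + 2095
9201 = 4*2095 + 821
2095 = 2*821 + 453
821 = 1*453 + 368
453 = 1*368 + 85
368 = 4*85 + 28
85 = 3*28 + 1
28 = 28*1 + 0
Since gcd(314929, 2825160) = 1, back-substitute to write 1 as a combination:
1 = 85 − 3·28
1 = −3·368 + 13·85
1 = 13·453 − 16·368
1 = −16·821 + 29·453
1 = 29·2095 − 74·821
1 = −74·9201 + 325·2095
1 = 325·305728 − 10799·9201
1 = −10799·314929 + 11124·305728
1 = 11124·2825160 − 99791·314929
So 314929·(-99791) ≡ 1 (mod 2825160), and -99791 ≡ 2725369 (mod 2825160).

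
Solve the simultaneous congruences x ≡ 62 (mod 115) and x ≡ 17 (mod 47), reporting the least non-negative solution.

Write x = 62 + 115·k. Then 115·k ≡ 17 − 62 ≡ 2 (mod 47).
Need 115⁻¹ mod 47. Extended Euclid on (47, 21):
47 = 2×21 + 5
21 = 4×5 + 1
5 = 5×1 + 0
Back-substitute:
1 = 21 − 4·5
1 = −4·47 + 9·21
115⁻¹ ≡ 9 (mod 47), so k ≡ 9·2 ≡ 18 (mod 47).
x = 62 + 115·18 = 2132.

2132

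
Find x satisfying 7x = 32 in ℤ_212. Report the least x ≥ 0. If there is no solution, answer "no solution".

First find gcd(7, 212):
212 = 30·7 + 2
7 = 3·2 + 1
2 = 2·1 + 0
gcd = 1, so a unique solution mod 212 exists.
Back-substitute for the Bézout coefficients:
1 = 7 − 3·2
1 = −3·212 + 91·7
So 7·(91) ≡ 1 (mod 212), giving 7⁻¹ ≡ 91.
x ≡ 7⁻¹·32 ≡ 91·32 ≡ 156 (mod 212).

156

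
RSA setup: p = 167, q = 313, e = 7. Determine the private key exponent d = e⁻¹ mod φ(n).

7399

φ(n) = (p−1)(q−1) = 166·312 = 51792.
Need d with 7·d ≡ 1 (mod 51792). Apply the extended Euclidean algorithm:
51792 = 7398×7 + 6
7 = 1×6 + 1
6 = 6×1 + 0
Back-substitute:
1 = 7 − 6
1 = −51792 + 7399·7
So 7·7399 ≡ 1 (mod 51792), hence d = 7399.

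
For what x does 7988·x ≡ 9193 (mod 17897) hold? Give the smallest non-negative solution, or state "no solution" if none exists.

5394

First find gcd(7988, 17897):
17897 = 2·7988 + 1921
7988 = 4·1921 + 304
1921 = 6·304 + 97
304 = 3·97 + 13
97 = 7·13 + 6
13 = 2·6 + 1
6 = 6·1 + 0
gcd = 1, so a unique solution mod 17897 exists.
Back-substitute for the Bézout coefficients:
1 = 13 − 2·6
1 = −2·97 + 15·13
1 = 15·304 − 47·97
1 = −47·1921 + 297·304
1 = 297·7988 − 1235·1921
1 = −1235·17897 + 2767·7988
So 7988·(2767) ≡ 1 (mod 17897), giving 7988⁻¹ ≡ 2767.
x ≡ 7988⁻¹·9193 ≡ 2767·9193 ≡ 5394 (mod 17897).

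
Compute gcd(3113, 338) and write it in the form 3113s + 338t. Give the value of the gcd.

1

Apply Euclid's algorithm to 3113 and 338:
3113 = 9×338 + 71
338 = 4×71 + 54
71 = 1×54 + 17
54 = 3×17 + 3
17 = 5×3 + 2
3 = 1×2 + 1
2 = 2×1 + 0
gcd(3113, 338) = 1.
Working backward:
1 = 3 − 2
1 = −17 + 6·3
1 = 6·54 − 19·17
1 = −19·71 + 25·54
1 = 25·338 − 119·71
1 = −119·3113 + 1096·338
So 1 = (-119)·3113 + (1096)·338.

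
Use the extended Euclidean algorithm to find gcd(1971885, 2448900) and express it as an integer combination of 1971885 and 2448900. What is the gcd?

15

Repeated division:
2448900 = 1×1971885 + 477015
1971885 = 4×477015 + 63825
477015 = 7×63825 + 30240
63825 = 2×30240 + 3345
30240 = 9×3345 + 135
3345 = 24×135 + 105
135 = 1×105 + 30
105 = 3×30 + 15
30 = 2×15 + 0
gcd(1971885, 2448900) = 15.
Back-substituting:
15 = 105 − 3·30
15 = −3·135 + 4·105
15 = 4·3345 − 99·135
15 = −99·30240 + 895·3345
15 = 895·63825 − 1889·30240
15 = −1889·477015 + 14118·63825
15 = 14118·1971885 − 58361·477015
15 = −58361·2448900 + 72479·1971885
So 15 = (-58361)·2448900 + (72479)·1971885.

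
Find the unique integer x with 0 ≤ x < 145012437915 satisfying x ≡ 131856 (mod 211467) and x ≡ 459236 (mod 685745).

Write x = 131856 + 211467·k. Then 211467·k ≡ 459236 − 131856 ≡ 327380 (mod 685745).
Need 211467⁻¹ mod 685745. Extended Euclid on (685745, 211467):
685745 = 3*211467 + 51344
211467 = 4*51344 + 6091
51344 = 8*6091 + 2616
6091 = 2*2616 + 859
2616 = 3*859 + 39
859 = 22*39 + 1
39 = 39*1 + 0
Back-substitute:
1 = 859 − 22·39
1 = −22·2616 + 67·859
1 = 67·6091 − 156·2616
1 = −156·51344 + 1315·6091
1 = 1315·211467 − 5416·51344
1 = −5416·685745 + 17563·211467
211467⁻¹ ≡ 17563 (mod 685745), so k ≡ 17563·327380 ≡ 488860 (mod 685745).
x = 131856 + 211467·488860 = 103377889476.

103377889476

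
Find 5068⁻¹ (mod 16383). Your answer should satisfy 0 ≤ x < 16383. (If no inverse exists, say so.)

12520

Apply the Euclidean algorithm to 16383 and 5068:
16383 = 3*5068 + 1179
5068 = 4*1179 + 352
1179 = 3*352 + 123
352 = 2*123 + 106
123 = 1*106 + 17
106 = 6*17 + 4
17 = 4*4 + 1
4 = 4*1 + 0
Since gcd(5068, 16383) = 1, back-substitute to write 1 as a combination:
1 = 17 − 4·4
1 = −4·106 + 25·17
1 = 25·123 − 29·106
1 = −29·352 + 83·123
1 = 83·1179 − 278·352
1 = −278·5068 + 1195·1179
1 = 1195·16383 − 3863·5068
So 5068·(-3863) ≡ 1 (mod 16383), and -3863 ≡ 12520 (mod 16383).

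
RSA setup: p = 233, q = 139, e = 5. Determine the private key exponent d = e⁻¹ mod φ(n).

φ(n) = (p−1)(q−1) = 232·138 = 32016.
Need d with 5·d ≡ 1 (mod 32016). Apply the extended Euclidean algorithm:
32016 = 6403·5 + 1
5 = 5·1 + 0
Back-substitute:
1 = 32016 − 6403·5
So 5·(-6403) ≡ 1 (mod 32016), hence d ≡ -6403 ≡ 25613 (mod 32016).

25613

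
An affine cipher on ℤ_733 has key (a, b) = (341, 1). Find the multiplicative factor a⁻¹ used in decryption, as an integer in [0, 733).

503

gcd(733, 341) by repeated division:
733 = 2·341 + 51
341 = 6·51 + 35
51 = 1·35 + 16
35 = 2·16 + 3
16 = 5·3 + 1
3 = 3·1 + 0
The gcd is 1. Working backward:
1 = 16 − 5·3
1 = −5·35 + 11·16
1 = 11·51 − 16·35
1 = −16·341 + 107·51
1 = 107·733 − 230·341
Thus 341·(-230) ≡ 1 (mod 733); reducing, -230 mod 733 = 503.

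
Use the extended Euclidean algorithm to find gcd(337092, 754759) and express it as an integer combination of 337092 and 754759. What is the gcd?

1

Apply Euclid's algorithm to 754759 and 337092:
754759 = 2×337092 + 80575
337092 = 4×80575 + 14792
80575 = 5×14792 + 6615
14792 = 2×6615 + 1562
6615 = 4×1562 + 367
1562 = 4×367 + 94
367 = 3×94 + 85
94 = 1×85 + 9
85 = 9×9 + 4
9 = 2×4 + 1
4 = 4×1 + 0
gcd(337092, 754759) = 1.
Working backward:
1 = 9 − 2·4
1 = −2·85 + 19·9
1 = 19·94 − 21·85
1 = −21·367 + 82·94
1 = 82·1562 − 349·367
1 = −349·6615 + 1478·1562
1 = 1478·14792 − 3305·6615
1 = −3305·80575 + 18003·14792
1 = 18003·337092 − 75317·80575
1 = −75317·754759 + 168637·337092
So 1 = (-75317)·754759 + (168637)·337092.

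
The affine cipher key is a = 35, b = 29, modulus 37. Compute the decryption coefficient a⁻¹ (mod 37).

18

Extended Euclidean algorithm:
37 = 1·35 + 2
35 = 17·2 + 1
2 = 2·1 + 0
The gcd is 1. Working backward:
1 = 35 − 17·2
1 = −17·37 + 18·35
So 35·18 ≡ 1 (mod 37).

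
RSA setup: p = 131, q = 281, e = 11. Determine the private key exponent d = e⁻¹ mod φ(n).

φ(n) = (p−1)(q−1) = 130·280 = 36400.
Need d with 11·d ≡ 1 (mod 36400). Apply the extended Euclidean algorithm:
36400 = 3309*11 + 1
11 = 11*1 + 0
Back-substitute:
1 = 36400 − 3309·11
So 11·(-3309) ≡ 1 (mod 36400), hence d ≡ -3309 ≡ 33091 (mod 36400).

33091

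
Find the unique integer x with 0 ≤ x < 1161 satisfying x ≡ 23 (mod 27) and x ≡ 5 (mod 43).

Write x = 23 + 27·k. Then 27·k ≡ 5 − 23 ≡ 25 (mod 43).
Need 27⁻¹ mod 43. Extended Euclid on (43, 27):
43 = 1·27 + 16
27 = 1·16 + 11
16 = 1·11 + 5
11 = 2·5 + 1
5 = 5·1 + 0
Back-substitute:
1 = 11 − 2·5
1 = −2·16 + 3·11
1 = 3·27 − 5·16
1 = −5·43 + 8·27
27⁻¹ ≡ 8 (mod 43), so k ≡ 8·25 ≡ 28 (mod 43).
x = 23 + 27·28 = 779.

779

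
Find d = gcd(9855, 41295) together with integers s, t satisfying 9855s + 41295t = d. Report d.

15

Apply Euclid's algorithm to 41295 and 9855:
41295 = 4·9855 + 1875
9855 = 5·1875 + 480
1875 = 3·480 + 435
480 = 1·435 + 45
435 = 9·45 + 30
45 = 1·30 + 15
30 = 2·15 + 0
gcd(9855, 41295) = 15.
Working backward:
15 = 45 − 30
15 = −435 + 10·45
15 = 10·480 − 11·435
15 = −11·1875 + 43·480
15 = 43·9855 − 226·1875
15 = −226·41295 + 947·9855
So 15 = (-226)·41295 + (947)·9855.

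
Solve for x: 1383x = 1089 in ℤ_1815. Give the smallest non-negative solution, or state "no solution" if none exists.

First find gcd(1383, 1815):
1815 = 1·1383 + 432
1383 = 3·432 + 87
432 = 4·87 + 84
87 = 1·84 + 3
84 = 28·3 + 0
gcd = 3 and 3 | 1089, so solutions exist. Divide through by 3: 461x ≡ 363 (mod 605).
Now find 461⁻¹ mod 605:
605 = 1*461 + 144
461 = 3*144 + 29
144 = 4*29 + 28
29 = 1*28 + 1
28 = 28*1 + 0
Back-substitute:
1 = 29 − 28
1 = −144 + 5·29
1 = 5·461 − 16·144
1 = −16·605 + 21·461
So 461⁻¹ ≡ 21 (mod 605).
Then x ≡ 21·363 ≡ 363 (mod 605); the smallest non-negative solution is x = 363.

363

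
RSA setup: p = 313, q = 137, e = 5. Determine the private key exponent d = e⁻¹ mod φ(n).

16973

φ(n) = (p−1)(q−1) = 312·136 = 42432.
Need d with 5·d ≡ 1 (mod 42432). Apply the extended Euclidean algorithm:
42432 = 8486*5 + 2
5 = 2*2 + 1
2 = 2*1 + 0
Back-substitute:
1 = 5 − 2·2
1 = −2·42432 + 16973·5
So 5·16973 ≡ 1 (mod 42432), hence d = 16973.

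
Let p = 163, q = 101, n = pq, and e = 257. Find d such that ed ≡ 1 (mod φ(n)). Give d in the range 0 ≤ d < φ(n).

3593

φ(n) = (p−1)(q−1) = 162·100 = 16200.
Need d with 257·d ≡ 1 (mod 16200). Apply the extended Euclidean algorithm:
16200 = 63*257 + 9
257 = 28*9 + 5
9 = 1*5 + 4
5 = 1*4 + 1
4 = 4*1 + 0
Back-substitute:
1 = 5 − 4
1 = −9 + 2·5
1 = 2·257 − 57·9
1 = −57·16200 + 3593·257
So 257·3593 ≡ 1 (mod 16200), hence d = 3593.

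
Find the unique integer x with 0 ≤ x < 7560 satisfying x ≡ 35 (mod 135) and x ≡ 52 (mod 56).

6380

Write x = 35 + 135·k. Then 135·k ≡ 52 − 35 ≡ 17 (mod 56).
Need 135⁻¹ mod 56. Extended Euclid on (56, 23):
56 = 2×23 + 10
23 = 2×10 + 3
10 = 3×3 + 1
3 = 3×1 + 0
Back-substitute:
1 = 10 − 3·3
1 = −3·23 + 7·10
1 = 7·56 − 17·23
135⁻¹ ≡ 39 (mod 56), so k ≡ 39·17 ≡ 47 (mod 56).
x = 35 + 135·47 = 6380.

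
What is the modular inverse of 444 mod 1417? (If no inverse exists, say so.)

Extended Euclidean algorithm:
1417 = 3*444 + 85
444 = 5*85 + 19
85 = 4*19 + 9
19 = 2*9 + 1
9 = 9*1 + 0
The gcd is 1. Working backward:
1 = 19 − 2·9
1 = −2·85 + 9·19
1 = 9·444 − 47·85
1 = −47·1417 + 150·444
So 444·150 ≡ 1 (mod 1417).

150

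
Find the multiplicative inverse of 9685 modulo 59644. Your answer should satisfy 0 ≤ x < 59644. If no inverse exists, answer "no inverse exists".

no inverse exists

Compute gcd(9685, 59644):
59644 = 6×9685 + 1534
9685 = 6×1534 + 481
1534 = 3×481 + 91
481 = 5×91 + 26
91 = 3×26 + 13
26 = 2×13 + 0
gcd(9685, 59644) = 13 ≠ 1, so 9685 has no multiplicative inverse modulo 59644.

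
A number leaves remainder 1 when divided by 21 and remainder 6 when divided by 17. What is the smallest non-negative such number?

Write x = 1 + 21·k. Then 21·k ≡ 6 − 1 ≡ 5 (mod 17).
Need 21⁻¹ mod 17. Extended Euclid on (17, 4):
17 = 4·4 + 1
4 = 4·1 + 0
Back-substitute:
1 = 17 − 4·4
21⁻¹ ≡ 13 (mod 17), so k ≡ 13·5 ≡ 14 (mod 17).
x = 1 + 21·14 = 295.

295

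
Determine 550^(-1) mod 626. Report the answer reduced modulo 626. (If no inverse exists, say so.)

Compute gcd(550, 626):
626 = 1*550 + 76
550 = 7*76 + 18
76 = 4*18 + 4
18 = 4*4 + 2
4 = 2*2 + 0
gcd(550, 626) = 2 ≠ 1, so 550 has no multiplicative inverse modulo 626.

no inverse exists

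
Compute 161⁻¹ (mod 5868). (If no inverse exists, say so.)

1385

gcd(5868, 161) by repeated division:
5868 = 36×161 + 72
161 = 2×72 + 17
72 = 4×17 + 4
17 = 4×4 + 1
4 = 4×1 + 0
Since gcd(161, 5868) = 1, back-substitute to write 1 as a combination:
1 = 17 − 4·4
1 = −4·72 + 17·17
1 = 17·161 − 38·72
1 = −38·5868 + 1385·161
So 161·1385 ≡ 1 (mod 5868).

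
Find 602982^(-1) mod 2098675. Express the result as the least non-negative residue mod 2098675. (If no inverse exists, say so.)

gcd(2098675, 602982) by repeated division:
2098675 = 3·602982 + 289729
602982 = 2·289729 + 23524
289729 = 12·23524 + 7441
23524 = 3·7441 + 1201
7441 = 6·1201 + 235
1201 = 5·235 + 26
235 = 9·26 + 1
26 = 26·1 + 0
The gcd is 1. Working backward:
1 = 235 − 9·26
1 = −9·1201 + 46·235
1 = 46·7441 − 285·1201
1 = −285·23524 + 901·7441
1 = 901·289729 − 11097·23524
1 = −11097·602982 + 23095·289729
1 = 23095·2098675 − 80382·602982
Hence 602982⁻¹ ≡ -80382 ≡ 2018293 (mod 2098675).

2018293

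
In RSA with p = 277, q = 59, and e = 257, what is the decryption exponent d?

11897

φ(n) = (p−1)(q−1) = 276·58 = 16008.
Need d with 257·d ≡ 1 (mod 16008). Apply the extended Euclidean algorithm:
16008 = 62*257 + 74
257 = 3*74 + 35
74 = 2*35 + 4
35 = 8*4 + 3
4 = 1*3 + 1
3 = 3*1 + 0
Back-substitute:
1 = 4 − 3
1 = −35 + 9·4
1 = 9·74 − 19·35
1 = −19·257 + 66·74
1 = 66·16008 − 4111·257
So 257·(-4111) ≡ 1 (mod 16008), hence d ≡ -4111 ≡ 11897 (mod 16008).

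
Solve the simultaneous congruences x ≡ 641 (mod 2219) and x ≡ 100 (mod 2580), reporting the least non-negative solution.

Write x = 641 + 2219·k. Then 2219·k ≡ 100 − 641 ≡ 2039 (mod 2580).
Need 2219⁻¹ mod 2580. Extended Euclid on (2580, 2219):
2580 = 1·2219 + 361
2219 = 6·361 + 53
361 = 6·53 + 43
53 = 1·43 + 10
43 = 4·10 + 3
10 = 3·3 + 1
3 = 3·1 + 0
Back-substitute:
1 = 10 − 3·3
1 = −3·43 + 13·10
1 = 13·53 − 16·43
1 = −16·361 + 109·53
1 = 109·2219 − 670·361
1 = −670·2580 + 779·2219
2219⁻¹ ≡ 779 (mod 2580), so k ≡ 779·2039 ≡ 1681 (mod 2580).
x = 641 + 2219·1681 = 3730780.

3730780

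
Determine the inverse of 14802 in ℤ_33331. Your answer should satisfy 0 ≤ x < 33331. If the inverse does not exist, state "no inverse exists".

7861

Run Euclid on (33331, 14802):
33331 = 2*14802 + 3727
14802 = 3*3727 + 3621
3727 = 1*3621 + 106
3621 = 34*106 + 17
106 = 6*17 + 4
17 = 4*4 + 1
4 = 4*1 + 0
The gcd is 1. Working backward:
1 = 17 − 4·4
1 = −4·106 + 25·17
1 = 25·3621 − 854·106
1 = −854·3727 + 879·3621
1 = 879·14802 − 3491·3727
1 = −3491·33331 + 7861·14802
So 14802·7861 ≡ 1 (mod 33331).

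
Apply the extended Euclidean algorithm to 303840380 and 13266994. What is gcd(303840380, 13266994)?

Euclidean algorithm:
303840380 = 22*13266994 + 11966512
13266994 = 1*11966512 + 1300482
11966512 = 9*1300482 + 262174
1300482 = 4*262174 + 251786
262174 = 1*251786 + 10388
251786 = 24*10388 + 2474
10388 = 4*2474 + 492
2474 = 5*492 + 14
492 = 35*14 + 2
14 = 7*2 + 0
gcd(303840380, 13266994) = 2.
Back-substituting:
2 = 492 − 35·14
2 = −35·2474 + 176·492
2 = 176·10388 − 739·2474
2 = −739·251786 + 17912·10388
2 = 17912·262174 − 18651·251786
2 = −18651·1300482 + 92516·262174
2 = 92516·11966512 − 851295·1300482
2 = −851295·13266994 + 943811·11966512
2 = 943811·303840380 − 21615137·13266994
So 2 = (943811)·303840380 + (-21615137)·13266994.

2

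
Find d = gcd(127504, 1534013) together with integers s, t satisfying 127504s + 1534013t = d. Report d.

13

Repeated division:
1534013 = 12·127504 + 3965
127504 = 32·3965 + 624
3965 = 6·624 + 221
624 = 2·221 + 182
221 = 1·182 + 39
182 = 4·39 + 26
39 = 1·26 + 13
26 = 2·13 + 0
gcd(127504, 1534013) = 13.
Express as a combination:
13 = 39 − 26
13 = −182 + 5·39
13 = 5·221 − 6·182
13 = −6·624 + 17·221
13 = 17·3965 − 108·624
13 = −108·127504 + 3473·3965
13 = 3473·1534013 − 41784·127504
So 13 = (3473)·1534013 + (-41784)·127504.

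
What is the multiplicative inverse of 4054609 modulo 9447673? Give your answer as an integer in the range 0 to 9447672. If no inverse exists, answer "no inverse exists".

7107903

Apply the Euclidean algorithm to 9447673 and 4054609:
9447673 = 2×4054609 + 1338455
4054609 = 3×1338455 + 39244
1338455 = 34×39244 + 4159
39244 = 9×4159 + 1813
4159 = 2×1813 + 533
1813 = 3×533 + 214
533 = 2×214 + 105
214 = 2×105 + 4
105 = 26×4 + 1
4 = 4×1 + 0
gcd = 1, so the inverse exists. Back-substitute:
1 = 105 − 26·4
1 = −26·214 + 53·105
1 = 53·533 − 132·214
1 = −132·1813 + 449·533
1 = 449·4159 − 1030·1813
1 = −1030·39244 + 9719·4159
1 = 9719·1338455 − 331476·39244
1 = −331476·4054609 + 1004147·1338455
1 = 1004147·9447673 − 2339770·4054609
So 4054609·(-2339770) ≡ 1 (mod 9447673), and -2339770 ≡ 7107903 (mod 9447673).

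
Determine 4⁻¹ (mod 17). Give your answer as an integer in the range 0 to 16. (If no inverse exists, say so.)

13

gcd(17, 4) by repeated division:
17 = 4*4 + 1
4 = 4*1 + 0
Since gcd(4, 17) = 1, back-substitute to write 1 as a combination:
1 = 17 − 4·4
Hence 4⁻¹ ≡ -4 ≡ 13 (mod 17).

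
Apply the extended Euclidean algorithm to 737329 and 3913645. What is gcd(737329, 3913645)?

Apply Euclid's algorithm to 3913645 and 737329:
3913645 = 5×737329 + 227000
737329 = 3×227000 + 56329
227000 = 4×56329 + 1684
56329 = 33×1684 + 757
1684 = 2×757 + 170
757 = 4×170 + 77
170 = 2×77 + 16
77 = 4×16 + 13
16 = 1×13 + 3
13 = 4×3 + 1
3 = 3×1 + 0
gcd(737329, 3913645) = 1.
Working backward:
1 = 13 − 4·3
1 = −4·16 + 5·13
1 = 5·77 − 24·16
1 = −24·170 + 53·77
1 = 53·757 − 236·170
1 = −236·1684 + 525·757
1 = 525·56329 − 17561·1684
1 = −17561·227000 + 70769·56329
1 = 70769·737329 − 229868·227000
1 = −229868·3913645 + 1220109·737329
So 1 = (-229868)·3913645 + (1220109)·737329.

1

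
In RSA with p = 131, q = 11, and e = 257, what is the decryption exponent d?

693

φ(n) = (p−1)(q−1) = 130·10 = 1300.
Need d with 257·d ≡ 1 (mod 1300). Apply the extended Euclidean algorithm:
1300 = 5×257 + 15
257 = 17×15 + 2
15 = 7×2 + 1
2 = 2×1 + 0
Back-substitute:
1 = 15 − 7·2
1 = −7·257 + 120·15
1 = 120·1300 − 607·257
So 257·(-607) ≡ 1 (mod 1300), hence d ≡ -607 ≡ 693 (mod 1300).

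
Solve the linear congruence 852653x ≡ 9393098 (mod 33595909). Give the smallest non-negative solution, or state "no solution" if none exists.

First find gcd(852653, 33595909):
33595909 = 39*852653 + 342442
852653 = 2*342442 + 167769
342442 = 2*167769 + 6904
167769 = 24*6904 + 2073
6904 = 3*2073 + 685
2073 = 3*685 + 18
685 = 38*18 + 1
18 = 18*1 + 0
gcd = 1, so a unique solution mod 33595909 exists.
Back-substitute for the Bézout coefficients:
1 = 685 − 38·18
1 = −38·2073 + 115·685
1 = 115·6904 − 383·2073
1 = −383·167769 + 9307·6904
1 = 9307·342442 − 18997·167769
1 = −18997·852653 + 47301·342442
1 = 47301·33595909 − 1863736·852653
So 852653·(-1863736) ≡ 1 (mod 33595909), giving 852653⁻¹ ≡ 31732173.
x ≡ 852653⁻¹·9393098 ≡ 31732173·9393098 ≡ 2155319 (mod 33595909).

2155319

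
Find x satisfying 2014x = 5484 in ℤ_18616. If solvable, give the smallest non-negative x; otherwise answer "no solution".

5826

First find gcd(2014, 18616):
18616 = 9·2014 + 490
2014 = 4·490 + 54
490 = 9·54 + 4
54 = 13·4 + 2
4 = 2·2 + 0
gcd = 2 and 2 | 5484, so solutions exist. Divide through by 2: 1007x ≡ 2742 (mod 9308).
Now find 1007⁻¹ mod 9308:
9308 = 9×1007 + 245
1007 = 4×245 + 27
245 = 9×27 + 2
27 = 13×2 + 1
2 = 2×1 + 0
Back-substitute:
1 = 27 − 13·2
1 = −13·245 + 118·27
1 = 118·1007 − 485·245
1 = −485·9308 + 4483·1007
So 1007⁻¹ ≡ 4483 (mod 9308).
Then x ≡ 4483·2742 ≡ 5826 (mod 9308); the smallest non-negative solution is x = 5826.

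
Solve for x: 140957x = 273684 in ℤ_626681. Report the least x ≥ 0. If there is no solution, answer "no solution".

First find gcd(140957, 626681):
626681 = 4×140957 + 62853
140957 = 2×62853 + 15251
62853 = 4×15251 + 1849
15251 = 8×1849 + 459
1849 = 4×459 + 13
459 = 35×13 + 4
13 = 3×4 + 1
4 = 4×1 + 0
gcd = 1, so a unique solution mod 626681 exists.
Back-substitute for the Bézout coefficients:
1 = 13 − 3·4
1 = −3·459 + 106·13
1 = 106·1849 − 427·459
1 = −427·15251 + 3522·1849
1 = 3522·62853 − 14515·15251
1 = −14515·140957 + 32552·62853
1 = 32552·626681 − 144723·140957
So 140957·(-144723) ≡ 1 (mod 626681), giving 140957⁻¹ ≡ 481958.
x ≡ 140957⁻¹·273684 ≡ 481958·273684 ≡ 376392 (mod 626681).

376392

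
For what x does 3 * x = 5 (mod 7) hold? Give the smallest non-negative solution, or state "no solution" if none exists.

4

First find gcd(3, 7):
7 = 2·3 + 1
3 = 3·1 + 0
gcd = 1, so a unique solution mod 7 exists.
Back-substitute for the Bézout coefficients:
1 = 7 − 2·3
So 3·(-2) ≡ 1 (mod 7), giving 3⁻¹ ≡ 5.
x ≡ 3⁻¹·5 ≡ 5·5 ≡ 4 (mod 7).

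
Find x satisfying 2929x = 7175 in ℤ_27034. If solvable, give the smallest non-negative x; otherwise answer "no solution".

First find gcd(2929, 27034):
27034 = 9*2929 + 673
2929 = 4*673 + 237
673 = 2*237 + 199
237 = 1*199 + 38
199 = 5*38 + 9
38 = 4*9 + 2
9 = 4*2 + 1
2 = 2*1 + 0
gcd = 1, so a unique solution mod 27034 exists.
Back-substitute for the Bézout coefficients:
1 = 9 − 4·2
1 = −4·38 + 17·9
1 = 17·199 − 89·38
1 = −89·237 + 106·199
1 = 106·673 − 301·237
1 = −301·2929 + 1310·673
1 = 1310·27034 − 12091·2929
So 2929·(-12091) ≡ 1 (mod 27034), giving 2929⁻¹ ≡ 14943.
x ≡ 2929⁻¹·7175 ≡ 14943·7175 ≡ 26215 (mod 27034).

26215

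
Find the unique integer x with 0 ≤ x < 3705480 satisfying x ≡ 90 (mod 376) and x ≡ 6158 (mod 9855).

Write x = 90 + 376·k. Then 376·k ≡ 6158 − 90 ≡ 6068 (mod 9855).
Need 376⁻¹ mod 9855. Extended Euclid on (9855, 376):
9855 = 26*376 + 79
376 = 4*79 + 60
79 = 1*60 + 19
60 = 3*19 + 3
19 = 6*3 + 1
3 = 3*1 + 0
Back-substitute:
1 = 19 − 6·3
1 = −6·60 + 19·19
1 = 19·79 − 25·60
1 = −25·376 + 119·79
1 = 119·9855 − 3119·376
376⁻¹ ≡ 6736 (mod 9855), so k ≡ 6736·6068 ≡ 5363 (mod 9855).
x = 90 + 376·5363 = 2016578.

2016578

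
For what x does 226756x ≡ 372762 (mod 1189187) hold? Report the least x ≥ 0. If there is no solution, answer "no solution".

26108

First find gcd(226756, 1189187):
1189187 = 5·226756 + 55407
226756 = 4·55407 + 5128
55407 = 10·5128 + 4127
5128 = 1·4127 + 1001
4127 = 4·1001 + 123
1001 = 8·123 + 17
123 = 7·17 + 4
17 = 4·4 + 1
4 = 4·1 + 0
gcd = 1, so a unique solution mod 1189187 exists.
Back-substitute for the Bézout coefficients:
1 = 17 − 4·4
1 = −4·123 + 29·17
1 = 29·1001 − 236·123
1 = −236·4127 + 973·1001
1 = 973·5128 − 1209·4127
1 = −1209·55407 + 13063·5128
1 = 13063·226756 − 53461·55407
1 = −53461·1189187 + 280368·226756
So 226756·(280368) ≡ 1 (mod 1189187), giving 226756⁻¹ ≡ 280368.
x ≡ 226756⁻¹·372762 ≡ 280368·372762 ≡ 26108 (mod 1189187).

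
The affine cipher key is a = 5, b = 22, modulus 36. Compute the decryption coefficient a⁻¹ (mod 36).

29

gcd(36, 5) by repeated division:
36 = 7×5 + 1
5 = 5×1 + 0
gcd = 1, so the inverse exists. Back-substitute:
1 = 36 − 7·5
Hence 5⁻¹ ≡ -7 ≡ 29 (mod 36).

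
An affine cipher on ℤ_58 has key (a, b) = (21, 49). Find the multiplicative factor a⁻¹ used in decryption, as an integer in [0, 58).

47

Run Euclid on (58, 21):
58 = 2×21 + 16
21 = 1×16 + 5
16 = 3×5 + 1
5 = 5×1 + 0
The gcd is 1. Working backward:
1 = 16 − 3·5
1 = −3·21 + 4·16
1 = 4·58 − 11·21
So 21·(-11) ≡ 1 (mod 58), and -11 ≡ 47 (mod 58).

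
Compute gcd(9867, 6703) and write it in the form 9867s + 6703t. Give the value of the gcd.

1

Euclidean algorithm:
9867 = 1·6703 + 3164
6703 = 2·3164 + 375
3164 = 8·375 + 164
375 = 2·164 + 47
164 = 3·47 + 23
47 = 2·23 + 1
23 = 23·1 + 0
gcd(9867, 6703) = 1.
Express as a combination:
1 = 47 − 2·23
1 = −2·164 + 7·47
1 = 7·375 − 16·164
1 = −16·3164 + 135·375
1 = 135·6703 − 286·3164
1 = −286·9867 + 421·6703
So 1 = (-286)·9867 + (421)·6703.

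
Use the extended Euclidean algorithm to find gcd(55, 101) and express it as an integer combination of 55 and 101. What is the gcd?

1

Euclidean algorithm:
101 = 1·55 + 46
55 = 1·46 + 9
46 = 5·9 + 1
9 = 9·1 + 0
gcd(55, 101) = 1.
Back-substituting:
1 = 46 − 5·9
1 = −5·55 + 6·46
1 = 6·101 − 11·55
So 1 = (6)·101 + (-11)·55.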